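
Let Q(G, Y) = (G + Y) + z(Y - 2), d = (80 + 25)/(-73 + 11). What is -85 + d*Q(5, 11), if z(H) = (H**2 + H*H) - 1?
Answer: -23855/62 ≈ -384.76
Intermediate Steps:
z(H) = -1 + 2*H**2 (z(H) = (H**2 + H**2) - 1 = 2*H**2 - 1 = -1 + 2*H**2)
d = -105/62 (d = 105/(-62) = 105*(-1/62) = -105/62 ≈ -1.6935)
Q(G, Y) = -1 + G + Y + 2*(-2 + Y)**2 (Q(G, Y) = (G + Y) + (-1 + 2*(Y - 2)**2) = (G + Y) + (-1 + 2*(-2 + Y)**2) = -1 + G + Y + 2*(-2 + Y)**2)
-85 + d*Q(5, 11) = -85 - 105*(-1 + 5 + 11 + 2*(-2 + 11)**2)/62 = -85 - 105*(-1 + 5 + 11 + 2*9**2)/62 = -85 - 105*(-1 + 5 + 11 + 2*81)/62 = -85 - 105*(-1 + 5 + 11 + 162)/62 = -85 - 105/62*177 = -85 - 18585/62 = -23855/62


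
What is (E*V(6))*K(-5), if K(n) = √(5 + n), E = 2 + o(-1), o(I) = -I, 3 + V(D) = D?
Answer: 0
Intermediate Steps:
V(D) = -3 + D
E = 3 (E = 2 - 1*(-1) = 2 + 1 = 3)
(E*V(6))*K(-5) = (3*(-3 + 6))*√(5 - 5) = (3*3)*√0 = 9*0 = 0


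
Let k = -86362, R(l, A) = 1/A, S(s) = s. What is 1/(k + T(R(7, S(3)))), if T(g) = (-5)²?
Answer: -1/86337 ≈ -1.1583e-5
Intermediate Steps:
T(g) = 25
1/(k + T(R(7, S(3)))) = 1/(-86362 + 25) = 1/(-86337) = -1/86337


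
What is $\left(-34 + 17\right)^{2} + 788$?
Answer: $1077$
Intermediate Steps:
$\left(-34 + 17\right)^{2} + 788 = \left(-17\right)^{2} + 788 = 289 + 788 = 1077$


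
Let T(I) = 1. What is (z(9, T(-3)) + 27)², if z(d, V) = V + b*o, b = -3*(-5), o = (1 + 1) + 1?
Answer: 5329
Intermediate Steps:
o = 3 (o = 2 + 1 = 3)
b = 15
z(d, V) = 45 + V (z(d, V) = V + 15*3 = V + 45 = 45 + V)
(z(9, T(-3)) + 27)² = ((45 + 1) + 27)² = (46 + 27)² = 73² = 5329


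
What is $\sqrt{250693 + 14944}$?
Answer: $\sqrt{265637} \approx 515.4$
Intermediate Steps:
$\sqrt{250693 + 14944} = \sqrt{265637}$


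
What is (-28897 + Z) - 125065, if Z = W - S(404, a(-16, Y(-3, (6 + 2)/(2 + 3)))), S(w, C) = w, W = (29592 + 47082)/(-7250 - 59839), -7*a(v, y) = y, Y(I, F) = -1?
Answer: -3452112416/22363 ≈ -1.5437e+5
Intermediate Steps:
a(v, y) = -y/7
W = -25558/22363 (W = 76674/(-67089) = 76674*(-1/67089) = -25558/22363 ≈ -1.1429)
Z = -9060210/22363 (Z = -25558/22363 - 1*404 = -25558/22363 - 404 = -9060210/22363 ≈ -405.14)
(-28897 + Z) - 125065 = (-28897 - 9060210/22363) - 125065 = -655283821/22363 - 125065 = -3452112416/22363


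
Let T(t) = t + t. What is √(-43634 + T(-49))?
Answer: 58*I*√13 ≈ 209.12*I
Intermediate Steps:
T(t) = 2*t
√(-43634 + T(-49)) = √(-43634 + 2*(-49)) = √(-43634 - 98) = √(-43732) = 58*I*√13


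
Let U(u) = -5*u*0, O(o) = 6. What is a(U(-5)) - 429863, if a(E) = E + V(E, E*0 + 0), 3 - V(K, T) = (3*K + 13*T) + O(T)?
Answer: -429866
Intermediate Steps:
V(K, T) = -3 - 13*T - 3*K (V(K, T) = 3 - ((3*K + 13*T) + 6) = 3 - (6 + 3*K + 13*T) = 3 + (-6 - 13*T - 3*K) = -3 - 13*T - 3*K)
U(u) = 0
a(E) = -3 - 2*E (a(E) = E + (-3 - 13*(E*0 + 0) - 3*E) = E + (-3 - 13*(0 + 0) - 3*E) = E + (-3 - 13*0 - 3*E) = E + (-3 + 0 - 3*E) = E + (-3 - 3*E) = -3 - 2*E)
a(U(-5)) - 429863 = (-3 - 2*0) - 429863 = (-3 + 0) - 429863 = -3 - 429863 = -429866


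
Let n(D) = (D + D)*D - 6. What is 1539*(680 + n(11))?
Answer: 1409724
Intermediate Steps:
n(D) = -6 + 2*D**2 (n(D) = (2*D)*D - 6 = 2*D**2 - 6 = -6 + 2*D**2)
1539*(680 + n(11)) = 1539*(680 + (-6 + 2*11**2)) = 1539*(680 + (-6 + 2*121)) = 1539*(680 + (-6 + 242)) = 1539*(680 + 236) = 1539*916 = 1409724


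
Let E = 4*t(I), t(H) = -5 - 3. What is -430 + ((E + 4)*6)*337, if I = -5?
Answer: -57046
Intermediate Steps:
t(H) = -8
E = -32 (E = 4*(-8) = -32)
-430 + ((E + 4)*6)*337 = -430 + ((-32 + 4)*6)*337 = -430 - 28*6*337 = -430 - 168*337 = -430 - 56616 = -57046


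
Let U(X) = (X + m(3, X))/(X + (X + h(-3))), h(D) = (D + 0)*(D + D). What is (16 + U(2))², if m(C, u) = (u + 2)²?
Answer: 34225/121 ≈ 282.85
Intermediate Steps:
h(D) = 2*D² (h(D) = D*(2*D) = 2*D²)
m(C, u) = (2 + u)²
U(X) = (X + (2 + X)²)/(18 + 2*X) (U(X) = (X + (2 + X)²)/(X + (X + 2*(-3)²)) = (X + (2 + X)²)/(X + (X + 2*9)) = (X + (2 + X)²)/(X + (X + 18)) = (X + (2 + X)²)/(X + (18 + X)) = (X + (2 + X)²)/(18 + 2*X))
(16 + U(2))² = (16 + (2 + (2 + 2)²)/(2*(9 + 2)))² = (16 + (½)*(2 + 4²)/11)² = (16 + (½)*(1/11)*(2 + 16))² = (16 + (½)*(1/11)*18)² = (16 + 9/11)² = (185/11)² = 34225/121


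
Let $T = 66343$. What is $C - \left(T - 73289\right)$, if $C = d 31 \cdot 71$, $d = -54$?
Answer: $-111908$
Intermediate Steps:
$C = -118854$ ($C = \left(-54\right) 31 \cdot 71 = \left(-1674\right) 71 = -118854$)
$C - \left(T - 73289\right) = -118854 - \left(66343 - 73289\right) = -118854 - -6946 = -118854 + 6946 = -111908$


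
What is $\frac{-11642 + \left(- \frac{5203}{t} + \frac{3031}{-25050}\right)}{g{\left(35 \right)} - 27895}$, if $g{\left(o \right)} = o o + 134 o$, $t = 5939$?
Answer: $\frac{1732151378159}{3270007461000} \approx 0.52971$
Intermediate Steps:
$g{\left(o \right)} = o^{2} + 134 o$
$\frac{-11642 + \left(- \frac{5203}{t} + \frac{3031}{-25050}\right)}{g{\left(35 \right)} - 27895} = \frac{-11642 + \left(- \frac{5203}{5939} + \frac{3031}{-25050}\right)}{35 \left(134 + 35\right) - 27895} = \frac{-11642 + \left(\left(-5203\right) \frac{1}{5939} + 3031 \left(- \frac{1}{25050}\right)\right)}{35 \cdot 169 - 27895} = \frac{-11642 - \frac{148336259}{148771950}}{5915 - 27895} = \frac{-11642 - \frac{148336259}{148771950}}{-21980} = \left(- \frac{1732151378159}{148771950}\right) \left(- \frac{1}{21980}\right) = \frac{1732151378159}{3270007461000}$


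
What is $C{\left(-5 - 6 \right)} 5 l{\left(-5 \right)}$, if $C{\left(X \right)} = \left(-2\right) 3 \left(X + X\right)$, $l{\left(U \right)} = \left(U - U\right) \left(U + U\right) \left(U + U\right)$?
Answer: $0$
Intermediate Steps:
$l{\left(U \right)} = 0$ ($l{\left(U \right)} = 0 \cdot 2 U 2 U = 0 \cdot 4 U^{2} = 0$)
$C{\left(X \right)} = - 12 X$ ($C{\left(X \right)} = - 6 \cdot 2 X = - 12 X$)
$C{\left(-5 - 6 \right)} 5 l{\left(-5 \right)} = - 12 \left(-5 - 6\right) 5 \cdot 0 = \left(-12\right) \left(-11\right) 0 = 132 \cdot 0 = 0$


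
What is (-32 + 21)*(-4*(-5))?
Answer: -220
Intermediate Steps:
(-32 + 21)*(-4*(-5)) = -11*20 = -220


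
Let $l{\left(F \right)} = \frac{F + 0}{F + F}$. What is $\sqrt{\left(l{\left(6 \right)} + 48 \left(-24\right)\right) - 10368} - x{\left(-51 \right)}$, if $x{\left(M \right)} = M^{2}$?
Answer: $-2601 + \frac{i \sqrt{46078}}{2} \approx -2601.0 + 107.33 i$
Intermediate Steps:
$l{\left(F \right)} = \frac{1}{2}$ ($l{\left(F \right)} = \frac{F}{2 F} = F \frac{1}{2 F} = \frac{1}{2}$)
$\sqrt{\left(l{\left(6 \right)} + 48 \left(-24\right)\right) - 10368} - x{\left(-51 \right)} = \sqrt{\left(\frac{1}{2} + 48 \left(-24\right)\right) - 10368} - \left(-51\right)^{2} = \sqrt{\left(\frac{1}{2} - 1152\right) - 10368} - 2601 = \sqrt{- \frac{2303}{2} - 10368} - 2601 = \sqrt{- \frac{23039}{2}} - 2601 = \frac{i \sqrt{46078}}{2} - 2601 = -2601 + \frac{i \sqrt{46078}}{2}$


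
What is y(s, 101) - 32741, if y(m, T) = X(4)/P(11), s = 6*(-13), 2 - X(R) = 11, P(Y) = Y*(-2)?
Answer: -720293/22 ≈ -32741.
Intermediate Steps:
P(Y) = -2*Y
X(R) = -9 (X(R) = 2 - 1*11 = 2 - 11 = -9)
s = -78
y(m, T) = 9/22 (y(m, T) = -9/((-2*11)) = -9/(-22) = -9*(-1/22) = 9/22)
y(s, 101) - 32741 = 9/22 - 32741 = -720293/22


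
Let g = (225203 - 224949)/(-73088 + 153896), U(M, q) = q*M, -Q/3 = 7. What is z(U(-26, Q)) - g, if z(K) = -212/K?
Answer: -15815/40404 ≈ -0.39142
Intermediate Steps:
Q = -21 (Q = -3*7 = -21)
U(M, q) = M*q
g = 127/40404 (g = 254/80808 = 254*(1/80808) = 127/40404 ≈ 0.0031433)
z(U(-26, Q)) - g = -212/((-26*(-21))) - 1*127/40404 = -212/546 - 127/40404 = -212*1/546 - 127/40404 = -106/273 - 127/40404 = -15815/40404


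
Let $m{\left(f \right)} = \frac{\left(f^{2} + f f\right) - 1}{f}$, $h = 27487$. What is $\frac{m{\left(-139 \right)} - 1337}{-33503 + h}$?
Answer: $\frac{56121}{209056} \approx 0.26845$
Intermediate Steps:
$m{\left(f \right)} = \frac{-1 + 2 f^{2}}{f}$ ($m{\left(f \right)} = \frac{\left(f^{2} + f^{2}\right) - 1}{f} = \frac{2 f^{2} - 1}{f} = \frac{-1 + 2 f^{2}}{f}$)
$\frac{m{\left(-139 \right)} - 1337}{-33503 + h} = \frac{\left(- \frac{1}{-139} + 2 \left(-139\right)\right) - 1337}{-33503 + 27487} = \frac{\left(\left(-1\right) \left(- \frac{1}{139}\right) - 278\right) - 1337}{-6016} = \left(\left(\frac{1}{139} - 278\right) - 1337\right) \left(- \frac{1}{6016}\right) = \left(- \frac{38641}{139} - 1337\right) \left(- \frac{1}{6016}\right) = \left(- \frac{224484}{139}\right) \left(- \frac{1}{6016}\right) = \frac{56121}{209056}$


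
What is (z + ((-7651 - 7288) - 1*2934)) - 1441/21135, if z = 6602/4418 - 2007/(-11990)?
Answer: -2000810136281041/111955941570 ≈ -17871.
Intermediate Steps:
z = 44012453/26485910 (z = 6602*(1/4418) - 2007*(-1/11990) = 3301/2209 + 2007/11990 = 44012453/26485910 ≈ 1.6617)
(z + ((-7651 - 7288) - 1*2934)) - 1441/21135 = (44012453/26485910 + ((-7651 - 7288) - 1*2934)) - 1441/21135 = (44012453/26485910 + (-14939 - 2934)) - 1441*1/21135 = (44012453/26485910 - 17873) - 1441/21135 = -473338656977/26485910 - 1441/21135 = -2000810136281041/111955941570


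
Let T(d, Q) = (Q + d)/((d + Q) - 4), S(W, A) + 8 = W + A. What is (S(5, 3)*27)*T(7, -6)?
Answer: 0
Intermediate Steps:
S(W, A) = -8 + A + W (S(W, A) = -8 + (W + A) = -8 + (A + W) = -8 + A + W)
T(d, Q) = (Q + d)/(-4 + Q + d) (T(d, Q) = (Q + d)/((Q + d) - 4) = (Q + d)/(-4 + Q + d))
(S(5, 3)*27)*T(7, -6) = ((-8 + 3 + 5)*27)*((-6 + 7)/(-4 - 6 + 7)) = (0*27)*(1/(-3)) = 0*(-1/3*1) = 0*(-1/3) = 0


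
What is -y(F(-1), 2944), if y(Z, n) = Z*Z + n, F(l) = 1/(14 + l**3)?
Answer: -497537/169 ≈ -2944.0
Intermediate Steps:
y(Z, n) = n + Z**2 (y(Z, n) = Z**2 + n = n + Z**2)
-y(F(-1), 2944) = -(2944 + (1/(14 + (-1)**3))**2) = -(2944 + (1/(14 - 1))**2) = -(2944 + (1/13)**2) = -(2944 + 1/169) = -1*497537/169 = -497537/169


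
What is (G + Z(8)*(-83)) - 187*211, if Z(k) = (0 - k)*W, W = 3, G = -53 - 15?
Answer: -37533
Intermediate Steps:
G = -68
Z(k) = -3*k (Z(k) = (0 - k)*3 = -k*3 = -3*k)
(G + Z(8)*(-83)) - 187*211 = (-68 - 3*8*(-83)) - 187*211 = (-68 - 24*(-83)) - 39457 = (-68 + 1992) - 39457 = 1924 - 39457 = -37533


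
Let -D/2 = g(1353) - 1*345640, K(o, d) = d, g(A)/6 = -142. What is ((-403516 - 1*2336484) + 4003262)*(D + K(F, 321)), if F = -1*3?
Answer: 875825860910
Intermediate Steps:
F = -3
g(A) = -852 (g(A) = 6*(-142) = -852)
D = 692984 (D = -2*(-852 - 1*345640) = -2*(-852 - 345640) = -2*(-346492) = 692984)
((-403516 - 1*2336484) + 4003262)*(D + K(F, 321)) = ((-403516 - 1*2336484) + 4003262)*(692984 + 321) = ((-403516 - 2336484) + 4003262)*693305 = (-2740000 + 4003262)*693305 = 1263262*693305 = 875825860910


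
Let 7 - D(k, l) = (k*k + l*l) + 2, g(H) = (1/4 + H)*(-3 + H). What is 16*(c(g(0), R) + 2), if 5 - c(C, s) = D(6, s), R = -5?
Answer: 1008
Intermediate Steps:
g(H) = (-3 + H)*(1/4 + H) (g(H) = (1/4 + H)*(-3 + H) = (-3 + H)*(1/4 + H))
D(k, l) = 5 - k**2 - l**2 (D(k, l) = 7 - ((k*k + l*l) + 2) = 7 - ((k**2 + l**2) + 2) = 7 - (2 + k**2 + l**2) = 7 + (-2 - k**2 - l**2) = 5 - k**2 - l**2)
c(C, s) = 36 + s**2 (c(C, s) = 5 - (5 - 1*6**2 - s**2) = 5 - (5 - 1*36 - s**2) = 5 - (5 - 36 - s**2) = 5 - (-31 - s**2) = 5 + (31 + s**2) = 36 + s**2)
16*(c(g(0), R) + 2) = 16*((36 + (-5)**2) + 2) = 16*((36 + 25) + 2) = 16*(61 + 2) = 16*63 = 1008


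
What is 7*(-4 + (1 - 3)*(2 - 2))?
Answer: -28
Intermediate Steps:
7*(-4 + (1 - 3)*(2 - 2)) = 7*(-4 - 2*0) = 7*(-4 + 0) = 7*(-4) = -28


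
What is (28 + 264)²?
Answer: 85264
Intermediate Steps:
(28 + 264)² = 292² = 85264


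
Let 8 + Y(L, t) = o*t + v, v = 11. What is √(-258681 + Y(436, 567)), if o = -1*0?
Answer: 3*I*√28742 ≈ 508.6*I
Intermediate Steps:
o = 0
Y(L, t) = 3 (Y(L, t) = -8 + (0*t + 11) = -8 + (0 + 11) = -8 + 11 = 3)
√(-258681 + Y(436, 567)) = √(-258681 + 3) = √(-258678) = 3*I*√28742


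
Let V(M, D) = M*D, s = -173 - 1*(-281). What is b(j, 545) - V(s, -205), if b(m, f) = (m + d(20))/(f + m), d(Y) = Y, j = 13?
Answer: 4118051/186 ≈ 22140.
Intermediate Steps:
s = 108 (s = -173 + 281 = 108)
b(m, f) = (20 + m)/(f + m) (b(m, f) = (m + 20)/(f + m) = (20 + m)/(f + m))
V(M, D) = D*M
b(j, 545) - V(s, -205) = (20 + 13)/(545 + 13) - (-205)*108 = 33/558 - 1*(-22140) = (1/558)*33 + 22140 = 11/186 + 22140 = 4118051/186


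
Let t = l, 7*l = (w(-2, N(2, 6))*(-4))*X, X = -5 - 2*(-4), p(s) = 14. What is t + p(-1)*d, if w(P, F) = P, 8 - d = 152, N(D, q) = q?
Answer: -14088/7 ≈ -2012.6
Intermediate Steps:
d = -144 (d = 8 - 1*152 = 8 - 152 = -144)
X = 3 (X = -5 + 8 = 3)
l = 24/7 (l = (-2*(-4)*3)/7 = (8*3)/7 = (1/7)*24 = 24/7 ≈ 3.4286)
t = 24/7 ≈ 3.4286
t + p(-1)*d = 24/7 + 14*(-144) = 24/7 - 2016 = -14088/7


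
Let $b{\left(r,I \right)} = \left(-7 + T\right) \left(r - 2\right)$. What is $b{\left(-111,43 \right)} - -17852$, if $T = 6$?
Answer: $17965$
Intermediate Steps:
$b{\left(r,I \right)} = 2 - r$ ($b{\left(r,I \right)} = \left(-7 + 6\right) \left(r - 2\right) = - (-2 + r) = 2 - r$)
$b{\left(-111,43 \right)} - -17852 = \left(2 - -111\right) - -17852 = \left(2 + 111\right) + 17852 = 113 + 17852 = 17965$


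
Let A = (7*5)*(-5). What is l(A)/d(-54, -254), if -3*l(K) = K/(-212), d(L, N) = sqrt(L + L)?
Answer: 175*I*sqrt(3)/11448 ≈ 0.026477*I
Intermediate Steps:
d(L, N) = sqrt(2)*sqrt(L) (d(L, N) = sqrt(2*L) = sqrt(2)*sqrt(L))
A = -175 (A = 35*(-5) = -175)
l(K) = K/636 (l(K) = -K/(3*(-212)) = -K*(-1)/(3*212) = -(-1)*K/636 = K/636)
l(A)/d(-54, -254) = ((1/636)*(-175))/((sqrt(2)*sqrt(-54))) = -175*(-I*sqrt(3)/18)/636 = -(-175)*I*sqrt(3)/11448 = 175*I*sqrt(3)/11448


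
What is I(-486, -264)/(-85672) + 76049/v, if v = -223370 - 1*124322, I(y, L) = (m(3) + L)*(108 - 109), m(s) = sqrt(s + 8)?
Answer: -825882577/3723433628 + sqrt(11)/85672 ≈ -0.22177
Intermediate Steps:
m(s) = sqrt(8 + s)
I(y, L) = -L - sqrt(11) (I(y, L) = (sqrt(8 + 3) + L)*(108 - 109) = (sqrt(11) + L)*(-1) = (L + sqrt(11))*(-1) = -L - sqrt(11))
v = -347692 (v = -223370 - 124322 = -347692)
I(-486, -264)/(-85672) + 76049/v = (-1*(-264) - sqrt(11))/(-85672) + 76049/(-347692) = (264 - sqrt(11))*(-1/85672) + 76049*(-1/347692) = (-33/10709 + sqrt(11)/85672) - 76049/347692 = -825882577/3723433628 + sqrt(11)/85672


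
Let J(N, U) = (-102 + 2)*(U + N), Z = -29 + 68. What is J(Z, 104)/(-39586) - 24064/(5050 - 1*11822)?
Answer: 131179638/33509549 ≈ 3.9147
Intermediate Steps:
Z = 39
J(N, U) = -100*N - 100*U (J(N, U) = -100*(N + U) = -100*N - 100*U)
J(Z, 104)/(-39586) - 24064/(5050 - 1*11822) = (-100*39 - 100*104)/(-39586) - 24064/(5050 - 1*11822) = (-3900 - 10400)*(-1/39586) - 24064/(5050 - 11822) = -14300*(-1/39586) - 24064/(-6772) = 7150/19793 - 24064*(-1/6772) = 7150/19793 + 6016/1693 = 131179638/33509549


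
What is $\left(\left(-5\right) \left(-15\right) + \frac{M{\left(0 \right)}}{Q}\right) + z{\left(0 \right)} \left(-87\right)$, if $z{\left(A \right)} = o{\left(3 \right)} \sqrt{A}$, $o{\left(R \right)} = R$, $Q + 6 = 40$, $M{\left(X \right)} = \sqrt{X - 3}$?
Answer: $75 + \frac{i \sqrt{3}}{34} \approx 75.0 + 0.050943 i$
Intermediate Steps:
$M{\left(X \right)} = \sqrt{-3 + X}$
$Q = 34$ ($Q = -6 + 40 = 34$)
$z{\left(A \right)} = 3 \sqrt{A}$
$\left(\left(-5\right) \left(-15\right) + \frac{M{\left(0 \right)}}{Q}\right) + z{\left(0 \right)} \left(-87\right) = \left(\left(-5\right) \left(-15\right) + \frac{\sqrt{-3 + 0}}{34}\right) + 3 \sqrt{0} \left(-87\right) = \left(75 + \sqrt{-3} \cdot \frac{1}{34}\right) + 3 \cdot 0 \left(-87\right) = \left(75 + i \sqrt{3} \cdot \frac{1}{34}\right) + 0 \left(-87\right) = \left(75 + \frac{i \sqrt{3}}{34}\right) + 0 = 75 + \frac{i \sqrt{3}}{34}$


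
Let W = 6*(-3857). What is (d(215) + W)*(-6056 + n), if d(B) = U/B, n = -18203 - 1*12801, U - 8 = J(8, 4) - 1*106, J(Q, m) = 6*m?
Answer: 36879176848/43 ≈ 8.5766e+8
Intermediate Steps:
W = -23142
U = -74 (U = 8 + (6*4 - 1*106) = 8 + (24 - 106) = 8 - 82 = -74)
n = -31004 (n = -18203 - 12801 = -31004)
d(B) = -74/B
(d(215) + W)*(-6056 + n) = (-74/215 - 23142)*(-6056 - 31004) = (-74*1/215 - 23142)*(-37060) = (-74/215 - 23142)*(-37060) = -4975604/215*(-37060) = 36879176848/43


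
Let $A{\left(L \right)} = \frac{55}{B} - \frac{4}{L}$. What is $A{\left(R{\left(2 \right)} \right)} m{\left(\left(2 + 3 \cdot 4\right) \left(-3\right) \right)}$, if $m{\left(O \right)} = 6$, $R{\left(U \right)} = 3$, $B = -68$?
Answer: $- \frac{437}{34} \approx -12.853$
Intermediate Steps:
$A{\left(L \right)} = - \frac{55}{68} - \frac{4}{L}$ ($A{\left(L \right)} = \frac{55}{-68} - \frac{4}{L} = 55 \left(- \frac{1}{68}\right) - \frac{4}{L} = - \frac{55}{68} - \frac{4}{L}$)
$A{\left(R{\left(2 \right)} \right)} m{\left(\left(2 + 3 \cdot 4\right) \left(-3\right) \right)} = \left(- \frac{55}{68} - \frac{4}{3}\right) 6 = \left(- \frac{437}{204}\right) 6 = - \frac{437}{34}$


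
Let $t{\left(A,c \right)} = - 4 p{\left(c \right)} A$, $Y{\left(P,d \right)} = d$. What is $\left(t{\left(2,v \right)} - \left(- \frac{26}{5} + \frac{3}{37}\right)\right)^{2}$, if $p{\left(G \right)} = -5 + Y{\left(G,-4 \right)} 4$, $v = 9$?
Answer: $\frac{1025728729}{34225} \approx 29970.0$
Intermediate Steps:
$p{\left(G \right)} = -21$ ($p{\left(G \right)} = -5 - 16 = -21$)
$t{\left(A,c \right)} = 84 A$ ($t{\left(A,c \right)} = \left(-4\right) \left(-21\right) A = 84 A$)
$\left(t{\left(2,v \right)} - \left(- \frac{26}{5} + \frac{3}{37}\right)\right)^{2} = \left(84 \cdot 2 - \left(- \frac{26}{5} + \frac{3}{37}\right)\right)^{2} = \left(168 - - \frac{947}{185}\right)^{2} = \left(168 + \left(\frac{26}{5} - \frac{3}{37}\right)\right)^{2} = \left(168 + \frac{947}{185}\right)^{2} = \left(\frac{32027}{185}\right)^{2} = \frac{1025728729}{34225}$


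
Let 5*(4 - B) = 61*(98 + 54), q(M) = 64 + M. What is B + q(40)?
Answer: -8732/5 ≈ -1746.4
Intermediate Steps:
B = -9252/5 (B = 4 - 61*(98 + 54)/5 = 4 - 61*152/5 = 4 - 1/5*9272 = 4 - 9272/5 = -9252/5 ≈ -1850.4)
B + q(40) = -9252/5 + (64 + 40) = -9252/5 + 104 = -8732/5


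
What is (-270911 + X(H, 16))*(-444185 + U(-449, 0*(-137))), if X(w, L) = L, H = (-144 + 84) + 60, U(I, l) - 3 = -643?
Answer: 120500868375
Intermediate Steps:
U(I, l) = -640 (U(I, l) = 3 - 643 = -640)
H = 0 (H = -60 + 60 = 0)
(-270911 + X(H, 16))*(-444185 + U(-449, 0*(-137))) = (-270911 + 16)*(-444185 - 640) = -270895*(-444825) = 120500868375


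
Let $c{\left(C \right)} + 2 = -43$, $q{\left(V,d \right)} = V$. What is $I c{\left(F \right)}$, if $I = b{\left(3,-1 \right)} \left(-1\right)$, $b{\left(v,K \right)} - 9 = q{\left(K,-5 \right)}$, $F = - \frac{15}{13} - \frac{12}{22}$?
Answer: $360$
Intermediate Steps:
$F = - \frac{243}{143}$ ($F = \left(-15\right) \frac{1}{13} - \frac{6}{11} = - \frac{15}{13} - \frac{6}{11} = - \frac{243}{143} \approx -1.6993$)
$b{\left(v,K \right)} = 9 + K$
$c{\left(C \right)} = -45$ ($c{\left(C \right)} = -2 - 43 = -45$)
$I = -8$ ($I = \left(9 - 1\right) \left(-1\right) = 8 \left(-1\right) = -8$)
$I c{\left(F \right)} = \left(-8\right) \left(-45\right) = 360$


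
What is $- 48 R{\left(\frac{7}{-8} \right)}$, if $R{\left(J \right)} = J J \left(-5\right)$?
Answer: $\frac{735}{4} \approx 183.75$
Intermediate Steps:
$R{\left(J \right)} = - 5 J^{2}$ ($R{\left(J \right)} = J^{2} \left(-5\right) = - 5 J^{2}$)
$- 48 R{\left(\frac{7}{-8} \right)} = - 48 \left(- 5 \left(\frac{7}{-8}\right)^{2}\right) = - 48 \left(- 5 \left(7 \left(- \frac{1}{8}\right)\right)^{2}\right) = - 48 \left(- 5 \left(- \frac{7}{8}\right)^{2}\right) = - 48 \left(\left(-5\right) \frac{49}{64}\right) = \left(-48\right) \left(- \frac{245}{64}\right) = \frac{735}{4}$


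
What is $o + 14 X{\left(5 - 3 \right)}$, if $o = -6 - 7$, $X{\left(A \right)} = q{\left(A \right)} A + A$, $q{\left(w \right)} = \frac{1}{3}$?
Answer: $\frac{73}{3} \approx 24.333$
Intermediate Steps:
$q{\left(w \right)} = \frac{1}{3}$
$X{\left(A \right)} = \frac{4 A}{3}$ ($X{\left(A \right)} = \frac{A}{3} + A = \frac{4 A}{3}$)
$o = -13$ ($o = -6 - 7 = -13$)
$o + 14 X{\left(5 - 3 \right)} = -13 + 14 \frac{4 \left(5 - 3\right)}{3} = -13 + 14 \cdot \frac{4}{3} \cdot 2 = -13 + 14 \cdot \frac{8}{3} = -13 + \frac{112}{3} = \frac{73}{3}$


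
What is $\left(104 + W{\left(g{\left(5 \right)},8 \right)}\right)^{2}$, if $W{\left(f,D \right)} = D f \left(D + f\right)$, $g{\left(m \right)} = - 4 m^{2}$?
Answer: $5432279616$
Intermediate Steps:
$W{\left(f,D \right)} = D f \left(D + f\right)$
$\left(104 + W{\left(g{\left(5 \right)},8 \right)}\right)^{2} = \left(104 + 8 \left(- 4 \cdot 5^{2}\right) \left(8 - 4 \cdot 5^{2}\right)\right)^{2} = \left(104 + 8 \left(\left(-4\right) 25\right) \left(8 - 100\right)\right)^{2} = \left(104 + 8 \left(-100\right) \left(8 - 100\right)\right)^{2} = \left(104 + 8 \left(-100\right) \left(-92\right)\right)^{2} = \left(104 + 73600\right)^{2} = 73704^{2} = 5432279616$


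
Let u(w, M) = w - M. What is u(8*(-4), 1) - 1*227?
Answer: -260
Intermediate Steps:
u(8*(-4), 1) - 1*227 = (8*(-4) - 1*1) - 1*227 = (-32 - 1) - 227 = -33 - 227 = -260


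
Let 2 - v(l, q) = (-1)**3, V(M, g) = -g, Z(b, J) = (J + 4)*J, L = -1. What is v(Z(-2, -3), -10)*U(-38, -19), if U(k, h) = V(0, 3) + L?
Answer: -12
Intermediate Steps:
Z(b, J) = J*(4 + J) (Z(b, J) = (4 + J)*J = J*(4 + J))
v(l, q) = 3 (v(l, q) = 2 - 1*(-1)**3 = 2 - 1*(-1) = 2 + 1 = 3)
U(k, h) = -4 (U(k, h) = -1*3 - 1 = -3 - 1 = -4)
v(Z(-2, -3), -10)*U(-38, -19) = 3*(-4) = -12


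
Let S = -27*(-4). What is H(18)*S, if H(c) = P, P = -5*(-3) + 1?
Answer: 1728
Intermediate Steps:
S = 108
P = 16 (P = 15 + 1 = 16)
H(c) = 16
H(18)*S = 16*108 = 1728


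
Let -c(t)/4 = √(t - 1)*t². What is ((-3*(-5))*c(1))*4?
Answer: 0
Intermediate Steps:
c(t) = -4*t²*√(-1 + t) (c(t) = -4*√(t - 1)*t² = -4*√(-1 + t)*t² = -4*t²*√(-1 + t))
((-3*(-5))*c(1))*4 = ((-3*(-5))*(-4*1²*√(-1 + 1)))*4 = (15*(-4*1*√0))*4 = (15*(-4*1*0))*4 = (15*0)*4 = 0*4 = 0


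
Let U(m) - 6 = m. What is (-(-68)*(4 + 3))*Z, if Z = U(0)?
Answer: 2856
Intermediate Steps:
U(m) = 6 + m
Z = 6 (Z = 6 + 0 = 6)
(-(-68)*(4 + 3))*Z = -(-68)*(4 + 3)*6 = -(-68)*7*6 = -34*(-14)*6 = 476*6 = 2856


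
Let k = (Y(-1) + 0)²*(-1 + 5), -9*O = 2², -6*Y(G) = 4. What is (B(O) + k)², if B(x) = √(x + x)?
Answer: 184/81 + 64*I*√2/27 ≈ 2.2716 + 3.3522*I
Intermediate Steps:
Y(G) = -⅔ (Y(G) = -⅙*4 = -⅔)
O = -4/9 (O = -⅑*2² = -⅑*4 = -4/9 ≈ -0.44444)
B(x) = √2*√x (B(x) = √(2*x) = √2*√x)
k = 16/9 (k = (-⅔ + 0)²*(-1 + 5) = (-⅔)²*4 = (4/9)*4 = 16/9 ≈ 1.7778)
(B(O) + k)² = (√2*√(-4/9) + 16/9)² = (√2*(2*I/3) + 16/9)² = (2*I*√2/3 + 16/9)² = (16/9 + 2*I*√2/3)²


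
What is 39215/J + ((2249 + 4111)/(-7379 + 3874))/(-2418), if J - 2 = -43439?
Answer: -11069146501/12271082811 ≈ -0.90205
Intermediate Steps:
J = -43437 (J = 2 - 43439 = -43437)
39215/J + ((2249 + 4111)/(-7379 + 3874))/(-2418) = 39215/(-43437) + ((2249 + 4111)/(-7379 + 3874))/(-2418) = 39215*(-1/43437) + (6360/(-3505))*(-1/2418) = -39215/43437 + (6360*(-1/3505))*(-1/2418) = -39215/43437 - 1272/701*(-1/2418) = -39215/43437 + 212/282503 = -11069146501/12271082811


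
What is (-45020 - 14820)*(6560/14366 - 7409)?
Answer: 289492684480/653 ≈ 4.4333e+8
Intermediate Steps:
(-45020 - 14820)*(6560/14366 - 7409) = -59840*(6560*(1/14366) - 7409) = -59840*(3280/7183 - 7409) = -59840*(-53215567/7183) = 289492684480/653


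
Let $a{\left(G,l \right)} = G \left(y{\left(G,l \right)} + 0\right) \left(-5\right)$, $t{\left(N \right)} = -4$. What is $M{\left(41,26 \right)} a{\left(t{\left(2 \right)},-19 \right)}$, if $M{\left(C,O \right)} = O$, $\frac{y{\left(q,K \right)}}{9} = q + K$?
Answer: $-107640$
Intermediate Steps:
$y{\left(q,K \right)} = 9 K + 9 q$ ($y{\left(q,K \right)} = 9 \left(q + K\right) = 9 \left(K + q\right) = 9 K + 9 q$)
$a{\left(G,l \right)} = - 5 G \left(9 G + 9 l\right)$ ($a{\left(G,l \right)} = G \left(\left(9 l + 9 G\right) + 0\right) \left(-5\right) = G \left(\left(9 G + 9 l\right) + 0\right) \left(-5\right) = G \left(9 G + 9 l\right) \left(-5\right) = - 5 G \left(9 G + 9 l\right)$)
$M{\left(41,26 \right)} a{\left(t{\left(2 \right)},-19 \right)} = 26 \left(\left(-45\right) \left(-4\right) \left(-4 - 19\right)\right) = 26 \left(\left(-45\right) \left(-4\right) \left(-23\right)\right) = 26 \left(-4140\right) = -107640$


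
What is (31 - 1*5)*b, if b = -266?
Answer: -6916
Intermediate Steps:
(31 - 1*5)*b = (31 - 1*5)*(-266) = (31 - 5)*(-266) = 26*(-266) = -6916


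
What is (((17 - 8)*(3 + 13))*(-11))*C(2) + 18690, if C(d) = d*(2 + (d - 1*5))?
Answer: 21858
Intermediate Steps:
C(d) = d*(-3 + d) (C(d) = d*(2 + (d - 5)) = d*(2 + (-5 + d)) = d*(-3 + d))
(((17 - 8)*(3 + 13))*(-11))*C(2) + 18690 = (((17 - 8)*(3 + 13))*(-11))*(2*(-3 + 2)) + 18690 = ((9*16)*(-11))*(2*(-1)) + 18690 = (144*(-11))*(-2) + 18690 = -1584*(-2) + 18690 = 3168 + 18690 = 21858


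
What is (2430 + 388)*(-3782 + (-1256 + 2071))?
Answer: -8361006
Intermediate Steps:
(2430 + 388)*(-3782 + (-1256 + 2071)) = 2818*(-3782 + 815) = 2818*(-2967) = -8361006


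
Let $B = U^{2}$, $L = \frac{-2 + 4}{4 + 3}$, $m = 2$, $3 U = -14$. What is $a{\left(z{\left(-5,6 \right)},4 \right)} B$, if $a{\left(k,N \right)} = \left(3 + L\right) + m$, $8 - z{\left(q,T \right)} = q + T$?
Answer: $\frac{1036}{9} \approx 115.11$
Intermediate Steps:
$U = - \frac{14}{3}$ ($U = \frac{1}{3} \left(-14\right) = - \frac{14}{3} \approx -4.6667$)
$z{\left(q,T \right)} = 8 - T - q$ ($z{\left(q,T \right)} = 8 - \left(q + T\right) = 8 - \left(T + q\right) = 8 - T - q$)
$L = \frac{2}{7} \approx 0.28571$
$a{\left(k,N \right)} = \frac{37}{7}$ ($a{\left(k,N \right)} = \left(3 + \frac{2}{7}\right) + 2 = \frac{23}{7} + 2 = \frac{37}{7}$)
$B = \frac{196}{9}$ ($B = \left(- \frac{14}{3}\right)^{2} = \frac{196}{9} \approx 21.778$)
$a{\left(z{\left(-5,6 \right)},4 \right)} B = \frac{37}{7} \cdot \frac{196}{9} = \frac{1036}{9}$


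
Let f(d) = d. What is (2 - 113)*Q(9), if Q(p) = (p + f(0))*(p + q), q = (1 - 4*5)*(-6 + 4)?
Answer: -46953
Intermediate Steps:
q = 38 (q = (1 - 20)*(-2) = -19*(-2) = 38)
Q(p) = p*(38 + p) (Q(p) = (p + 0)*(p + 38) = p*(38 + p))
(2 - 113)*Q(9) = (2 - 113)*(9*(38 + 9)) = -999*47 = -111*423 = -46953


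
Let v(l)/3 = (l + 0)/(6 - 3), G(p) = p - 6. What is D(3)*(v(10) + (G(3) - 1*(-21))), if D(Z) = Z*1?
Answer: 84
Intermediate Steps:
G(p) = -6 + p
D(Z) = Z
v(l) = l (v(l) = 3*((l + 0)/(6 - 3)) = 3*(l/3) = l)
D(3)*(v(10) + (G(3) - 1*(-21))) = 3*(10 + ((-6 + 3) - 1*(-21))) = 3*(10 + (-3 + 21)) = 3*(10 + 18) = 3*28 = 84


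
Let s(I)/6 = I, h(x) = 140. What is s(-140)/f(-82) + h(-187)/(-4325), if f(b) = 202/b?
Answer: 29787772/87365 ≈ 340.96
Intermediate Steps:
s(I) = 6*I
s(-140)/f(-82) + h(-187)/(-4325) = (6*(-140))/((202/(-82))) + 140/(-4325) = -840/(202*(-1/82)) + 140*(-1/4325) = -840/(-101/41) - 28/865 = -840*(-41/101) - 28/865 = 34440/101 - 28/865 = 29787772/87365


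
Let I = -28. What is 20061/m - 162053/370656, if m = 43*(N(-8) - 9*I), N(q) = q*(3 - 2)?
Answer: 1433867485/972230688 ≈ 1.4748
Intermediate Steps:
N(q) = q (N(q) = q*1 = q)
m = 10492 (m = 43*(-8 - 9*(-28)) = 43*(-8 + 252) = 43*244 = 10492)
20061/m - 162053/370656 = 20061/10492 - 162053/370656 = 1433867485/972230688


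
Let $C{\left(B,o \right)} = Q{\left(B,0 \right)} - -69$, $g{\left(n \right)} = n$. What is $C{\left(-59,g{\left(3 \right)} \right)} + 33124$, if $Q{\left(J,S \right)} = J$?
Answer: $33134$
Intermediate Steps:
$C{\left(B,o \right)} = 69 + B$ ($C{\left(B,o \right)} = B - -69 = B + 69 = 69 + B$)
$C{\left(-59,g{\left(3 \right)} \right)} + 33124 = \left(69 - 59\right) + 33124 = 10 + 33124 = 33134$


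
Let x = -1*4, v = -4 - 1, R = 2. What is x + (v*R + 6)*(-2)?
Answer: 4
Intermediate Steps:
v = -5
x = -4
x + (v*R + 6)*(-2) = -4 + (-5*2 + 6)*(-2) = -4 + (-10 + 6)*(-2) = -4 - 4*(-2) = -4 + 8 = 4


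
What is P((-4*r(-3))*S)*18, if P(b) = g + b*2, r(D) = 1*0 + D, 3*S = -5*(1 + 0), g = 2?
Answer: -684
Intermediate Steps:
S = -5/3 (S = (-5*(1 + 0))/3 = (-5*1)/3 = (⅓)*(-5) = -5/3 ≈ -1.6667)
r(D) = D (r(D) = 0 + D = D)
P(b) = 2 + 2*b (P(b) = 2 + b*2 = 2 + 2*b)
P((-4*r(-3))*S)*18 = (2 + 2*(-4*(-3)*(-5/3)))*18 = (2 + 2*(12*(-5/3)))*18 = (2 + 2*(-20))*18 = (2 - 40)*18 = -38*18 = -684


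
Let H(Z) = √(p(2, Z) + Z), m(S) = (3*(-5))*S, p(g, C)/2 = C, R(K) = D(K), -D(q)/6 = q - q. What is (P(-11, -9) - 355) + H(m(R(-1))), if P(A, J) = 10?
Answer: -345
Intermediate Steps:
D(q) = 0 (D(q) = -6*(q - q) = -6*0 = 0)
R(K) = 0
p(g, C) = 2*C
m(S) = -15*S
H(Z) = √3*√Z (H(Z) = √(2*Z + Z) = √(3*Z) = √3*√Z)
(P(-11, -9) - 355) + H(m(R(-1))) = (10 - 355) + √3*√(-15*0) = -345 + √3*√0 = -345 + √3*0 = -345 + 0 = -345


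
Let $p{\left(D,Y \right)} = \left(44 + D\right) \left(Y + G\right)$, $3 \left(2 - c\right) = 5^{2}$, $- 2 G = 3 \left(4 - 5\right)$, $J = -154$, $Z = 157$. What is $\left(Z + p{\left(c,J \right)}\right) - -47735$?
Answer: $\frac{252887}{6} \approx 42148.0$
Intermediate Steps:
$G = \frac{3}{2}$ ($G = - \frac{3 \left(4 - 5\right)}{2} = - \frac{3 \left(-1\right)}{2} = \left(- \frac{1}{2}\right) \left(-3\right) = \frac{3}{2} \approx 1.5$)
$c = - \frac{19}{3}$ ($c = 2 - \frac{5^{2}}{3} = 2 - \frac{25}{3} = - \frac{19}{3} \approx -6.3333$)
$p{\left(D,Y \right)} = \left(44 + D\right) \left(\frac{3}{2} + Y\right)$ ($p{\left(D,Y \right)} = \left(44 + D\right) \left(Y + \frac{3}{2}\right) = \left(44 + D\right) \left(\frac{3}{2} + Y\right)$)
$\left(Z + p{\left(c,J \right)}\right) - -47735 = \left(157 + \left(66 + 44 \left(-154\right) + \frac{3}{2} \left(- \frac{19}{3}\right) - - \frac{2926}{3}\right)\right) - -47735 = \left(157 + \left(66 - 6776 - \frac{19}{2} + \frac{2926}{3}\right)\right) + 47735 = \left(157 - \frac{34465}{6}\right) + 47735 = - \frac{33523}{6} + 47735 = \frac{252887}{6}$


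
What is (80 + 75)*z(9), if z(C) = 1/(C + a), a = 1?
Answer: 31/2 ≈ 15.500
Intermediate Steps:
z(C) = 1/(1 + C) (z(C) = 1/(C + 1) = 1/(1 + C))
(80 + 75)*z(9) = (80 + 75)/(1 + 9) = 155/10 = 155*(1/10) = 31/2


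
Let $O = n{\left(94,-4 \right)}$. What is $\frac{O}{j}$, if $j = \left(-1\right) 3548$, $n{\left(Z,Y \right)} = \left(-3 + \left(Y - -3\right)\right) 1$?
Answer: $\frac{1}{887} \approx 0.0011274$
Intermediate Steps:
$n{\left(Z,Y \right)} = Y$ ($n{\left(Z,Y \right)} = \left(-3 + \left(Y + 3\right)\right) 1 = \left(-3 + \left(3 + Y\right)\right) 1 = Y 1 = Y$)
$O = -4$
$j = -3548$
$\frac{O}{j} = - \frac{4}{-3548} = \left(-4\right) \left(- \frac{1}{3548}\right) = \frac{1}{887}$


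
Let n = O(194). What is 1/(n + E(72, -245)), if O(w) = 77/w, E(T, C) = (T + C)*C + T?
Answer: 194/8236735 ≈ 2.3553e-5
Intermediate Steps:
E(T, C) = T + C*(C + T) (E(T, C) = (C + T)*C + T = C*(C + T) + T = T + C*(C + T))
n = 77/194 ≈ 0.39691
1/(n + E(72, -245)) = 1/(77/194 + (72 + (-245)**2 - 245*72)) = 1/(77/194 + (72 + 60025 - 17640)) = 1/(77/194 + 42457) = 1/(8236735/194) = 194/8236735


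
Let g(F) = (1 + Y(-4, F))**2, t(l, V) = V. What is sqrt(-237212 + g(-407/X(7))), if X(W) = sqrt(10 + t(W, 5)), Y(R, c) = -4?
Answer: I*sqrt(237203) ≈ 487.04*I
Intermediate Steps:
X(W) = sqrt(15) (X(W) = sqrt(10 + 5) = sqrt(15))
g(F) = 9 (g(F) = (1 - 4)**2 = (-3)**2 = 9)
sqrt(-237212 + g(-407/X(7))) = sqrt(-237212 + 9) = sqrt(-237203) = I*sqrt(237203)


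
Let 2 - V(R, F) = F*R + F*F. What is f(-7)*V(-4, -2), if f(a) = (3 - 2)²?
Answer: -10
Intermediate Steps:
V(R, F) = 2 - F² - F*R (V(R, F) = 2 - (F*R + F*F) = 2 - (F*R + F²) = 2 - (F² + F*R) = 2 + (-F² - F*R) = 2 - F² - F*R)
f(a) = 1 (f(a) = 1² = 1)
f(-7)*V(-4, -2) = 1*(2 - 1*(-2)² - 1*(-2)*(-4)) = 1*(2 - 1*4 - 8) = 1*(2 - 4 - 8) = 1*(-10) = -10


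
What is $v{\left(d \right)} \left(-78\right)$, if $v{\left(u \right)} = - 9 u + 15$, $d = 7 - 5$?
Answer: $234$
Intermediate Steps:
$d = 2$ ($d = 7 - 5 = 2$)
$v{\left(u \right)} = 15 - 9 u$
$v{\left(d \right)} \left(-78\right) = \left(15 - 18\right) \left(-78\right) = \left(-3\right) \left(-78\right) = 234$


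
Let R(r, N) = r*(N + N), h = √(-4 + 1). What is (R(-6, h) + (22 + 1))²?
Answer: 97 - 552*I*√3 ≈ 97.0 - 956.09*I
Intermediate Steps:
h = I*√3 (h = √(-3) = I*√3 ≈ 1.732*I)
R(r, N) = 2*N*r (R(r, N) = r*(2*N) = 2*N*r)
(R(-6, h) + (22 + 1))² = (2*(I*√3)*(-6) + (22 + 1))² = (-12*I*√3 + 23)² = (23 - 12*I*√3)²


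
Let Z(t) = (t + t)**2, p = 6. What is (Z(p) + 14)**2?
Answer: 24964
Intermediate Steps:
Z(t) = 4*t**2 (Z(t) = (2*t)**2 = 4*t**2)
(Z(p) + 14)**2 = (4*6**2 + 14)**2 = (4*36 + 14)**2 = (144 + 14)**2 = 158**2 = 24964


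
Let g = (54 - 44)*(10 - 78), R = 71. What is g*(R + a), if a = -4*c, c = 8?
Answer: -26520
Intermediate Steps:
g = -680 (g = 10*(-68) = -680)
a = -32 (a = -4*8 = -32)
g*(R + a) = -680*(71 - 32) = -680*39 = -26520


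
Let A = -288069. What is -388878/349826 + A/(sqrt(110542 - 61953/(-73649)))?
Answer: -194439/174913 - 288069*sqrt(599603737845439)/8141369711 ≈ -867.54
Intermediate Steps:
-388878/349826 + A/(sqrt(110542 - 61953/(-73649))) = -388878/349826 - 288069/sqrt(110542 - 61953/(-73649)) = -388878*1/349826 - 288069/sqrt(110542 - 61953*(-1/73649)) = -194439/174913 - 288069/sqrt(110542 + 61953/73649) = -194439/174913 - 288069*sqrt(599603737845439)/8141369711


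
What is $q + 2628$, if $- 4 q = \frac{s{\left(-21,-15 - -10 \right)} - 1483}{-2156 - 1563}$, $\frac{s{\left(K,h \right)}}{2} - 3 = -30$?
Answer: $\frac{39092591}{14876} \approx 2627.9$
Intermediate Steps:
$s{\left(K,h \right)} = -54$ ($s{\left(K,h \right)} = 6 + 2 \left(-30\right) = 6 - 60 = -54$)
$q = - \frac{1537}{14876}$ ($q = - \frac{\left(-54 - 1483\right) \frac{1}{-2156 - 1563}}{4} = - \frac{\left(-1537\right) \frac{1}{-3719}}{4} = - \frac{\left(-1537\right) \left(- \frac{1}{3719}\right)}{4} = \left(- \frac{1}{4}\right) \frac{1537}{3719} = - \frac{1537}{14876} \approx -0.10332$)
$q + 2628 = - \frac{1537}{14876} + 2628 = \frac{39092591}{14876}$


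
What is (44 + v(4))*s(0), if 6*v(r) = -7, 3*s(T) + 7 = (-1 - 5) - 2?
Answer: -1285/6 ≈ -214.17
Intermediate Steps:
s(T) = -5 (s(T) = -7/3 + ((-1 - 5) - 2)/3 = -7/3 + (-6 - 2)/3 = -7/3 + (⅓)*(-8) = -7/3 - 8/3 = -5)
v(r) = -7/6 (v(r) = (⅙)*(-7) = -7/6)
(44 + v(4))*s(0) = (44 - 7/6)*(-5) = (257/6)*(-5) = -1285/6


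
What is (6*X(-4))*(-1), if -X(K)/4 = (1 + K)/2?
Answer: -36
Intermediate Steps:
X(K) = -2 - 2*K (X(K) = -4*(1 + K)/2 = -4*(1/2 + K/2) = -2 - 2*K)
(6*X(-4))*(-1) = (6*(-2 - 2*(-4)))*(-1) = (6*(-2 + 8))*(-1) = (6*6)*(-1) = 36*(-1) = -36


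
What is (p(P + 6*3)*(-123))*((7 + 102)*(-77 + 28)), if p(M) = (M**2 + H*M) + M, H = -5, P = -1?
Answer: 145184403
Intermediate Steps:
p(M) = M**2 - 4*M (p(M) = (M**2 - 5*M) + M = M**2 - 4*M)
(p(P + 6*3)*(-123))*((7 + 102)*(-77 + 28)) = (((-1 + 6*3)*(-4 + (-1 + 6*3)))*(-123))*((7 + 102)*(-77 + 28)) = (((-1 + 18)*(-4 + (-1 + 18)))*(-123))*(109*(-49)) = ((17*(-4 + 17))*(-123))*(-5341) = ((17*13)*(-123))*(-5341) = (221*(-123))*(-5341) = -27183*(-5341) = 145184403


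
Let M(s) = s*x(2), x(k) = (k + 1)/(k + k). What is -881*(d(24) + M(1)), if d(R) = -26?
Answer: 88981/4 ≈ 22245.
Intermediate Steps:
x(k) = (1 + k)/(2*k) (x(k) = (1 + k)/((2*k)) = (1 + k)*(1/(2*k)) = (1 + k)/(2*k))
M(s) = 3*s/4 (M(s) = s*((½)*(1 + 2)/2) = s*((½)*(½)*3) = s*(¾) = 3*s/4)
-881*(d(24) + M(1)) = -881*(-26 + (¾)*1) = -881*(-26 + ¾) = -881*(-101/4) = 88981/4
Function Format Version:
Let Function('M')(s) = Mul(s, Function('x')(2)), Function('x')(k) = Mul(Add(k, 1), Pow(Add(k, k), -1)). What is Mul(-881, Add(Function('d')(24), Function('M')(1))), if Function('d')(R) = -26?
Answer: Rational(88981, 4) ≈ 22245.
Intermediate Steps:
Function('x')(k) = Mul(Rational(1, 2), Pow(k, -1), Add(1, k)) (Function('x')(k) = Mul(Add(1, k), Pow(Mul(2, k), -1)) = Mul(Add(1, k), Mul(Rational(1, 2), Pow(k, -1))) = Mul(Rational(1, 2), Pow(k, -1), Add(1, k)))
Function('M')(s) = Mul(Rational(3, 4), s) (Function('M')(s) = Mul(s, Mul(Rational(1, 2), Pow(2, -1), Add(1, 2))) = Mul(s, Mul(Rational(1, 2), Rational(1, 2), 3)) = Mul(s, Rational(3, 4)) = Mul(Rational(3, 4), s))
Mul(-881, Add(Function('d')(24), Function('M')(1))) = Mul(-881, Add(-26, Mul(Rational(3, 4), 1))) = Mul(-881, Add(-26, Rational(3, 4))) = Mul(-881, Rational(-101, 4)) = Rational(88981, 4)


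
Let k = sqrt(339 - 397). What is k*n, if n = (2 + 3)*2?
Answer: 10*I*sqrt(58) ≈ 76.158*I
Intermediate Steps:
k = I*sqrt(58) (k = sqrt(-58) = I*sqrt(58) ≈ 7.6158*I)
n = 10 (n = 5*2 = 10)
k*n = (I*sqrt(58))*10 = 10*I*sqrt(58)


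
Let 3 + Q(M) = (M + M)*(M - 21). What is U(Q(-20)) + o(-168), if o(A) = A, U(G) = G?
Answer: 1469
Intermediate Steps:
Q(M) = -3 + 2*M*(-21 + M) (Q(M) = -3 + (M + M)*(M - 21) = -3 + (2*M)*(-21 + M) = -3 + 2*M*(-21 + M))
U(Q(-20)) + o(-168) = (-3 - 42*(-20) + 2*(-20)²) - 168 = (-3 + 840 + 2*400) - 168 = (-3 + 840 + 800) - 168 = 1637 - 168 = 1469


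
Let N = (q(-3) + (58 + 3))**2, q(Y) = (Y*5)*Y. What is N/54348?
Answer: 2809/13587 ≈ 0.20674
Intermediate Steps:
q(Y) = 5*Y**2 (q(Y) = (5*Y)*Y = 5*Y**2)
N = 11236 (N = (5*(-3)**2 + (58 + 3))**2 = (5*9 + 61)**2 = (45 + 61)**2 = 106**2 = 11236)
N/54348 = 11236/54348 = 11236*(1/54348) = 2809/13587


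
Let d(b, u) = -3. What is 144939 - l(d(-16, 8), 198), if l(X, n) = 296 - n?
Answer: 144841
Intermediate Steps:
144939 - l(d(-16, 8), 198) = 144939 - (296 - 1*198) = 144939 - (296 - 198) = 144939 - 1*98 = 144939 - 98 = 144841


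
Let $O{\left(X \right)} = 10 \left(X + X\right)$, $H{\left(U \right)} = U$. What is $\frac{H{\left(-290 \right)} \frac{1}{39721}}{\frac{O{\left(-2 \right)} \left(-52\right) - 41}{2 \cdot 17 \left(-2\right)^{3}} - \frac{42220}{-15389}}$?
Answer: $\frac{110353120}{71838429241} \approx 0.0015361$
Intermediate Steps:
$O{\left(X \right)} = 20 X$ ($O{\left(X \right)} = 10 \cdot 2 X = 20 X$)
$\frac{H{\left(-290 \right)} \frac{1}{39721}}{\frac{O{\left(-2 \right)} \left(-52\right) - 41}{2 \cdot 17 \left(-2\right)^{3}} - \frac{42220}{-15389}} = \frac{\left(-290\right) \frac{1}{39721}}{\frac{20 \left(-2\right) \left(-52\right) - 41}{2 \cdot 17 \left(-2\right)^{3}} - \frac{42220}{-15389}} = \frac{\left(-290\right) \frac{1}{39721}}{\frac{\left(-40\right) \left(-52\right) - 41}{34 \left(-8\right)} - - \frac{42220}{15389}} = - \frac{290}{39721 \left(\frac{2080 - 41}{-272} + \frac{42220}{15389}\right)} = - \frac{290}{39721 \left(2039 \left(- \frac{1}{272}\right) + \frac{42220}{15389}\right)} = - \frac{290}{39721 \left(- \frac{2039}{272} + \frac{42220}{15389}\right)} = - \frac{290}{39721 \left(- \frac{19894331}{4185808}\right)} = \left(- \frac{290}{39721}\right) \left(- \frac{4185808}{19894331}\right) = \frac{110353120}{71838429241}$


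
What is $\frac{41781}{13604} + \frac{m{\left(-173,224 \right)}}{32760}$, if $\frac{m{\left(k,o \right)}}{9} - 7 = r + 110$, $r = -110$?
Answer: $\frac{286049}{93080} \approx 3.0732$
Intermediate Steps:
$m{\left(k,o \right)} = 63$ ($m{\left(k,o \right)} = 63 + 9 \left(-110 + 110\right) = 63 + 9 \cdot 0 = 63 + 0 = 63$)
$\frac{41781}{13604} + \frac{m{\left(-173,224 \right)}}{32760} = \frac{41781}{13604} + \frac{63}{32760} = 41781 \cdot \frac{1}{13604} + 63 \cdot \frac{1}{32760} = \frac{2199}{716} + \frac{1}{520} = \frac{286049}{93080}$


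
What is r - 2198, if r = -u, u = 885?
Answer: -3083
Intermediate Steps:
r = -885 (r = -1*885 = -885)
r - 2198 = -885 - 2198 = -3083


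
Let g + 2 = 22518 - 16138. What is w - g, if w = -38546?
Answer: -44924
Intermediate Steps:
g = 6378 (g = -2 + (22518 - 16138) = -2 + 6380 = 6378)
w - g = -38546 - 1*6378 = -38546 - 6378 = -44924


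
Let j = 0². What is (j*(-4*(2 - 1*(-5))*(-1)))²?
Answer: 0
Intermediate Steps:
j = 0
(j*(-4*(2 - 1*(-5))*(-1)))² = (0*(-4*(2 - 1*(-5))*(-1)))² = (0*(-4*(2 + 5)*(-1)))² = (0*(-4*7*(-1)))² = (0*(-28*(-1)))² = (0*28)² = 0² = 0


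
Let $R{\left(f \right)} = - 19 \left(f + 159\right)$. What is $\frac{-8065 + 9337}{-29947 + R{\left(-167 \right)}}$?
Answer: $- \frac{1272}{29795} \approx -0.042692$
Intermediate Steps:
$R{\left(f \right)} = -3021 - 19 f$ ($R{\left(f \right)} = - 19 \left(159 + f\right) = -3021 - 19 f$)
$\frac{-8065 + 9337}{-29947 + R{\left(-167 \right)}} = \frac{-8065 + 9337}{-29947 - -152} = \frac{1272}{-29947 + \left(-3021 + 3173\right)} = \frac{1272}{-29947 + 152} = \frac{1272}{-29795} = 1272 \left(- \frac{1}{29795}\right) = - \frac{1272}{29795}$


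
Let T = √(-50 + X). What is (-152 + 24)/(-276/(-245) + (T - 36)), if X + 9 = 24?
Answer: 267939840/75100811 + 7683200*I*√35/75100811 ≈ 3.5677 + 0.60525*I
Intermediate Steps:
X = 15 (X = -9 + 24 = 15)
T = I*√35 (T = √(-50 + 15) = √(-35) = I*√35 ≈ 5.9161*I)
(-152 + 24)/(-276/(-245) + (T - 36)) = (-152 + 24)/(-276/(-245) + (I*√35 - 36)) = -128/(-276*(-1/245) + (-36 + I*√35)) = -128/(276/245 + (-36 + I*√35)) = -128/(-8544/245 + I*√35)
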